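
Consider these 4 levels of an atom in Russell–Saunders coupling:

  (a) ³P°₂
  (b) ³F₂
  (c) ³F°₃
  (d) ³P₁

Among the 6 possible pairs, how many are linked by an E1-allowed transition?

2

(a)–(b): forbidden (ΔL).
(a)–(c): forbidden (parity, ΔL).
(a)–(d): allowed.
(b)–(c): allowed.
(b)–(d): forbidden (parity, ΔL).
(c)–(d): forbidden (ΔL, ΔJ).
Allowed pairs: 2 of 6.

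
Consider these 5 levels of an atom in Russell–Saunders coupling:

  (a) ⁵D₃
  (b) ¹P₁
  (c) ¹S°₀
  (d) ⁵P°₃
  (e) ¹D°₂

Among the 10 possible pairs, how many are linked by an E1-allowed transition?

(a)–(b): forbidden (parity, ΔS, ΔJ).
(a)–(c): forbidden (ΔS, ΔL, ΔJ).
(a)–(d): allowed.
(a)–(e): forbidden (ΔS).
(b)–(c): allowed.
(b)–(d): forbidden (ΔS, ΔJ).
(b)–(e): allowed.
(c)–(d): forbidden (parity, ΔS, ΔJ).
(c)–(e): forbidden (parity, ΔL, ΔJ).
(d)–(e): forbidden (parity, ΔS).
Allowed pairs: 3 of 10.

3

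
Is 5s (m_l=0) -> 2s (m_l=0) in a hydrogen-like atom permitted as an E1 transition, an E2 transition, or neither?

neither

Δl = 0 − 0 = +0; l_i + l_f = 0.
Δm_l = +0.
E1 (Δl = ±1, |Δm_l| ≤ 1): not satisfied.
E2 (Δl = 0,±2, l_i+l_f ≥ 2, |Δm_l| ≤ 2): not satisfied.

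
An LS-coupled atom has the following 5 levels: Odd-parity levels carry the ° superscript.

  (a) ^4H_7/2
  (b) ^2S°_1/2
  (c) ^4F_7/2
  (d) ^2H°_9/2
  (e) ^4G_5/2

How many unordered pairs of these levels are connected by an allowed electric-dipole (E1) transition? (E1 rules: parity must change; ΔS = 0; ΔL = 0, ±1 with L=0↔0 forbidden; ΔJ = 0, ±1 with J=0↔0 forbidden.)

0

(a)–(b): forbidden (ΔS, ΔL, ΔJ).
(a)–(c): forbidden (parity, ΔL).
(a)–(d): forbidden (ΔS).
(a)–(e): forbidden (parity).
(b)–(c): forbidden (ΔS, ΔL, ΔJ).
(b)–(d): forbidden (parity, ΔL, ΔJ).
(b)–(e): forbidden (ΔS, ΔL, ΔJ).
(c)–(d): forbidden (ΔS, ΔL).
(c)–(e): forbidden (parity).
(d)–(e): forbidden (ΔS, ΔJ).
Allowed pairs: 0 of 10.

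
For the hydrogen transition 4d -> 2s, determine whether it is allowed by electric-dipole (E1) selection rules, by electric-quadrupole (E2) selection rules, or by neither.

Δl = 0 − 2 = -2; l_i + l_f = 2.
E1 (Δl = ±1): not satisfied.
E2 (Δl = 0,±2, l_i+l_f ≥ 2): satisfied.

E2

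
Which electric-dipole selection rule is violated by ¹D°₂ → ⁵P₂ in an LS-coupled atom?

the ΔS = 0 rule

Reading off the term symbols: S 0→2, L 2→1, J 2→2, parity odd→even.
Parity must change: odd → even — ok.
ΔS = 0: S: 0 → 2 — fails.
ΔL = 0, ±1 (not L=0↔0): L: 2 → 1, ΔL = -1 — ok.
ΔJ = 0, ±1 (not J=0↔0): J: 2 → 2, ΔJ = +0 — ok.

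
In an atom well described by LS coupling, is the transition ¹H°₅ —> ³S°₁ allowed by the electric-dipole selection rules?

Parity must change: odd → odd — ✗.
ΔS = 0: S: 0 → 1 — ✗.
ΔL = 0, ±1 (not L=0↔0): L: 5 → 0, ΔL = -5 — ✗.
ΔJ = 0, ±1 (not J=0↔0): J: 5 → 1, ΔJ = -4 — ✗.
Rule(s) violated: parity, ΔS, ΔL, ΔJ.

forbidden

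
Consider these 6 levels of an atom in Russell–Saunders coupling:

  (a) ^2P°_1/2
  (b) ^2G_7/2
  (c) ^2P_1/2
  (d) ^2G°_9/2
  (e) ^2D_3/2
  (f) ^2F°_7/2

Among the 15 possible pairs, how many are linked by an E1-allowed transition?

(a)–(b): forbidden (ΔL, ΔJ).
(a)–(c): allowed.
(a)–(d): forbidden (parity, ΔL, ΔJ).
(a)–(e): allowed.
(a)–(f): forbidden (parity, ΔL, ΔJ).
(b)–(c): forbidden (parity, ΔL, ΔJ).
(b)–(d): allowed.
(b)–(e): forbidden (parity, ΔL, ΔJ).
(b)–(f): allowed.
(c)–(d): forbidden (ΔL, ΔJ).
(c)–(e): forbidden (parity).
(c)–(f): forbidden (ΔL, ΔJ).
(d)–(e): forbidden (ΔL, ΔJ).
(d)–(f): forbidden (parity).
(e)–(f): forbidden (ΔJ).
Allowed pairs: 4 of 15.

4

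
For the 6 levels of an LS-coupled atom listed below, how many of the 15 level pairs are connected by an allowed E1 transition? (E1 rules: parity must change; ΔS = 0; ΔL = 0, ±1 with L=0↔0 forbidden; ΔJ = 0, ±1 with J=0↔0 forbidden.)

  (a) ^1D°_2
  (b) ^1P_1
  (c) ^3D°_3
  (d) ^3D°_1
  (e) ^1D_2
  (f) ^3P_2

4

(a)–(b): allowed.
(a)–(c): forbidden (parity, ΔS).
(a)–(d): forbidden (parity, ΔS).
(a)–(e): allowed.
(a)–(f): forbidden (ΔS).
(b)–(c): forbidden (ΔS, ΔJ).
(b)–(d): forbidden (ΔS).
(b)–(e): forbidden (parity).
(b)–(f): forbidden (parity, ΔS).
(c)–(d): forbidden (parity, ΔJ).
(c)–(e): forbidden (ΔS).
(c)–(f): allowed.
(d)–(e): forbidden (ΔS).
(d)–(f): allowed.
(e)–(f): forbidden (parity, ΔS).
Allowed pairs: 4 of 15.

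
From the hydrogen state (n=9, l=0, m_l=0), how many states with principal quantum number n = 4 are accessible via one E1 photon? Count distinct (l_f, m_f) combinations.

E1 requires Δl = ±1, so l_f ∈ {-1, 1}; with 0 ≤ l_f ≤ n_f−1 = 3, the allowed l_f values are {1}.
For l_f = 1: m_f ∈ {m_i−1, m_i, m_i+1} ∩ [−1, 1] = {-1, 0, 1} → 3 states.
Total: 3.

3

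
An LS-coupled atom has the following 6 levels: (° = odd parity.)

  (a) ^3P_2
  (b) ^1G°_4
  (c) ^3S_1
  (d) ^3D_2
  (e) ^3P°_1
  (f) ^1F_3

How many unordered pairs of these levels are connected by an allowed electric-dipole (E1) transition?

(a)–(b): forbidden (ΔS, ΔL, ΔJ).
(a)–(c): forbidden (parity).
(a)–(d): forbidden (parity).
(a)–(e): allowed.
(a)–(f): forbidden (parity, ΔS, ΔL).
(b)–(c): forbidden (ΔS, ΔL, ΔJ).
(b)–(d): forbidden (ΔS, ΔL, ΔJ).
(b)–(e): forbidden (parity, ΔS, ΔL, ΔJ).
(b)–(f): allowed.
(c)–(d): forbidden (parity, ΔL).
(c)–(e): allowed.
(c)–(f): forbidden (parity, ΔS, ΔL, ΔJ).
(d)–(e): allowed.
(d)–(f): forbidden (parity, ΔS).
(e)–(f): forbidden (ΔS, ΔL, ΔJ).
Allowed pairs: 4 of 15.

4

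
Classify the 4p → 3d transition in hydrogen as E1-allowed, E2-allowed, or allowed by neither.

E1

Δl = 2 − 1 = +1; l_i + l_f = 3.
E1 (Δl = ±1): satisfied.
E2 (Δl = 0,±2, l_i+l_f ≥ 2): not satisfied.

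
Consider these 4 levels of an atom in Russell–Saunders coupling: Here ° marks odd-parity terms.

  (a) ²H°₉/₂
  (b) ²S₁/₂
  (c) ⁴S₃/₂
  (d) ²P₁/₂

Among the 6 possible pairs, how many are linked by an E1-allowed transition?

(a)–(b): forbidden (ΔL, ΔJ).
(a)–(c): forbidden (ΔS, ΔL, ΔJ).
(a)–(d): forbidden (ΔL, ΔJ).
(b)–(c): forbidden (parity, ΔS, ΔL).
(b)–(d): forbidden (parity).
(c)–(d): forbidden (parity, ΔS).
Allowed pairs: 0 of 6.

0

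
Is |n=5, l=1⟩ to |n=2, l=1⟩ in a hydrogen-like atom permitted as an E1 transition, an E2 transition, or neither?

E2

Δl = 1 − 1 = +0; l_i + l_f = 2.
E1 (Δl = ±1): not satisfied.
E2 (Δl = 0,±2, l_i+l_f ≥ 2): satisfied.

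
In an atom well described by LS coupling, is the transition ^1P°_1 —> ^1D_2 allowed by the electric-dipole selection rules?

Initial level: S=0, L=1, J=1, parity odd. Final level: S=0, L=2, J=2, parity even.
ΔJ = 0, ±1 (not J=0↔0): J: 1 → 2, ΔJ = +1 — ✓.
ΔL = 0, ±1 (not L=0↔0): L: 1 → 2, ΔL = +1 — ✓.
Parity must change: odd → even — ✓.
ΔS = 0: S: 0 → 0 — ✓.
All four E1 rules are satisfied.

allowed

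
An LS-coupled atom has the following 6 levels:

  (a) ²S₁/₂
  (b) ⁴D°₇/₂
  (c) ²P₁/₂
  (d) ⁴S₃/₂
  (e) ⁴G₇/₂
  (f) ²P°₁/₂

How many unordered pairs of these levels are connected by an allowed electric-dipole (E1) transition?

2

(a)–(b): forbidden (ΔS, ΔL, ΔJ).
(a)–(c): forbidden (parity).
(a)–(d): forbidden (parity, ΔS, ΔL).
(a)–(e): forbidden (parity, ΔS, ΔL, ΔJ).
(a)–(f): allowed.
(b)–(c): forbidden (ΔS, ΔJ).
(b)–(d): forbidden (ΔL, ΔJ).
(b)–(e): forbidden (ΔL).
(b)–(f): forbidden (parity, ΔS, ΔJ).
(c)–(d): forbidden (parity, ΔS).
(c)–(e): forbidden (parity, ΔS, ΔL, ΔJ).
(c)–(f): allowed.
(d)–(e): forbidden (parity, ΔL, ΔJ).
(d)–(f): forbidden (ΔS).
(e)–(f): forbidden (ΔS, ΔL, ΔJ).
Allowed pairs: 2 of 15.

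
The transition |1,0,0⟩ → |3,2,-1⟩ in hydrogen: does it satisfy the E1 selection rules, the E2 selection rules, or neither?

E2

Δl = 2 − 0 = +2; l_i + l_f = 2.
Δm_l = -1.
E1 (Δl = ±1, |Δm_l| ≤ 1): not satisfied.
E2 (Δl = 0,±2, l_i+l_f ≥ 2, |Δm_l| ≤ 2): satisfied.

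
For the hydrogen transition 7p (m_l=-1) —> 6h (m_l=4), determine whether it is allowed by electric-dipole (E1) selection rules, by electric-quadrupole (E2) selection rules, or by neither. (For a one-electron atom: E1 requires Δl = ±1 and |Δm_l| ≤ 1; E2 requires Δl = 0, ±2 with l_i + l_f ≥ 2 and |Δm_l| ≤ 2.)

neither

Δl = 5 − 1 = +4; l_i + l_f = 6.
Δm_l = +5.
E1 (Δl = ±1, |Δm_l| ≤ 1): not satisfied.
E2 (Δl = 0,±2, l_i+l_f ≥ 2, |Δm_l| ≤ 2): not satisfied.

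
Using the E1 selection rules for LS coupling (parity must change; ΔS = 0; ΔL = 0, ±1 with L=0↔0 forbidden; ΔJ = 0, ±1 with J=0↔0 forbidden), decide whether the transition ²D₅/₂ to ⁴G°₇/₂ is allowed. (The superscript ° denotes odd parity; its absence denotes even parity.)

forbidden

Initial level: S=1/2, L=2, J=5/2, parity even. Final level: S=3/2, L=4, J=7/2, parity odd.
Parity must change: even → odd — satisfied.
ΔS = 0: S: 1/2 → 3/2 — violated.
ΔL = 0, ±1 (not L=0↔0): L: 2 → 4, ΔL = +2 — violated.
ΔJ = 0, ±1 (not J=0↔0): J: 5/2 → 7/2, ΔJ = +1 — satisfied.
Rule(s) violated: ΔS, ΔL.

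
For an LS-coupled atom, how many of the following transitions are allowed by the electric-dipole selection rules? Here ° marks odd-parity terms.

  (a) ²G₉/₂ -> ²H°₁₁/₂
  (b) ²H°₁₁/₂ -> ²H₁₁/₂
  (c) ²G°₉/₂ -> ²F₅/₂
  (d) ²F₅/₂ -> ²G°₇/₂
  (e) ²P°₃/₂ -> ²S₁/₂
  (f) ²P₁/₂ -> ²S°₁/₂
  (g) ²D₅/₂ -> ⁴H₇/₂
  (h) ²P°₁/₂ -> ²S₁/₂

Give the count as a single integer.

6

(a) allowed
(b) allowed
(c) forbidden (ΔJ fails)
(d) allowed
(e) allowed
(f) allowed
(g) forbidden (parity, ΔS, ΔL fail)
(h) allowed
Total allowed: 6 of 8.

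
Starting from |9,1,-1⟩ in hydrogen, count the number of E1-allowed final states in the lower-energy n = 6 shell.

E1 requires Δl = ±1, so l_f ∈ {0, 2}; with 0 ≤ l_f ≤ n_f−1 = 5, the allowed l_f values are {0, 2}.
For l_f = 0: m_f ∈ {m_i−1, m_i, m_i+1} ∩ [−0, 0] = {0} → 1 state.
For l_f = 2: m_f ∈ {m_i−1, m_i, m_i+1} ∩ [−2, 2] = {-2, -1, 0} → 3 states.
Total: 4.

4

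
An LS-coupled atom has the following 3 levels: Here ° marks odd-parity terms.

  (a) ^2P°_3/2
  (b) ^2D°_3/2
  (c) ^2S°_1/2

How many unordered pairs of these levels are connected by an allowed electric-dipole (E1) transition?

(a)–(b): forbidden (parity).
(a)–(c): forbidden (parity).
(b)–(c): forbidden (parity, ΔL).
Allowed pairs: 0 of 3.

0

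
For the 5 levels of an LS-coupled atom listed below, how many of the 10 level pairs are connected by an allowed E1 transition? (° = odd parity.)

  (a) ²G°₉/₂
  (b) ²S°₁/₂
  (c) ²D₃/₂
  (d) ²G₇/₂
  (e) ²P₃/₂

2

(a)–(b): forbidden (parity, ΔL, ΔJ).
(a)–(c): forbidden (ΔL, ΔJ).
(a)–(d): allowed.
(a)–(e): forbidden (ΔL, ΔJ).
(b)–(c): forbidden (ΔL).
(b)–(d): forbidden (ΔL, ΔJ).
(b)–(e): allowed.
(c)–(d): forbidden (parity, ΔL, ΔJ).
(c)–(e): forbidden (parity).
(d)–(e): forbidden (parity, ΔL, ΔJ).
Allowed pairs: 2 of 10.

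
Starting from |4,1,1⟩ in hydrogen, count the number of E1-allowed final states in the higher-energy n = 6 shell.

E1 requires Δl = ±1, so l_f ∈ {0, 2}; with 0 ≤ l_f ≤ n_f−1 = 5, the allowed l_f values are {0, 2}.
For l_f = 0: m_f ∈ {m_i−1, m_i, m_i+1} ∩ [−0, 0] = {0} → 1 state.
For l_f = 2: m_f ∈ {m_i−1, m_i, m_i+1} ∩ [−2, 2] = {0, 1, 2} → 3 states.
Total: 4.

4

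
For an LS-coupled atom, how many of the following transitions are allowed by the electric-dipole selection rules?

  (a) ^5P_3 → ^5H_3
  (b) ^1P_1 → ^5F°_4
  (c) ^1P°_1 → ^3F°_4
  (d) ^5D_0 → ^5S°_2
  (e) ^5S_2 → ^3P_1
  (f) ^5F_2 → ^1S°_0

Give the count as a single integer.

0

(a) forbidden (parity, ΔL fail)
(b) forbidden (ΔS, ΔL, ΔJ fail)
(c) forbidden (parity, ΔS, ΔL, ΔJ fail)
(d) forbidden (ΔL, ΔJ fail)
(e) forbidden (parity, ΔS fail)
(f) forbidden (ΔS, ΔL, ΔJ fail)
Total allowed: 0 of 6.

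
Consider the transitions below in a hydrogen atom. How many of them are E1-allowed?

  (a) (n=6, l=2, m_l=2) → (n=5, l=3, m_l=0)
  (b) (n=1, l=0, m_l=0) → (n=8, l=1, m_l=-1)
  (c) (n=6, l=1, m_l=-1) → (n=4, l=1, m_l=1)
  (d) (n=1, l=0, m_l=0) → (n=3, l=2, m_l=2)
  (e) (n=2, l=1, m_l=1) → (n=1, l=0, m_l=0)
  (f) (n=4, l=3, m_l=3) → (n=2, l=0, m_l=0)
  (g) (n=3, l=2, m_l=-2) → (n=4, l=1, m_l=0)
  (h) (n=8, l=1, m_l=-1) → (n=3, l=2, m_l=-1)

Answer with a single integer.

3

(a) forbidden — Δm_l = -2 (E1 requires Δm_l = 0, ±1)
(b) allowed
(c) forbidden — Δl = +0 (E1 requires Δl = ±1); Δm_l = +2 (E1 requires Δm_l = 0, ±1)
(d) forbidden — Δl = +2 (E1 requires Δl = ±1); Δm_l = +2 (E1 requires Δm_l = 0, ±1)
(e) allowed
(f) forbidden — Δl = -3 (E1 requires Δl = ±1); Δm_l = -3 (E1 requires Δm_l = 0, ±1)
(g) forbidden — Δm_l = +2 (E1 requires Δm_l = 0, ±1)
(h) allowed
Total allowed: 3 of 8.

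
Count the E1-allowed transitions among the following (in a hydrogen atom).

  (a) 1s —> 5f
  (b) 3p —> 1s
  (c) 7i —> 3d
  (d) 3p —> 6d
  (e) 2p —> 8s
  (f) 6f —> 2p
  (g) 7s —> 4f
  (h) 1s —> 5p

4

(a) forbidden — Δl = +3 (E1 requires Δl = ±1)
(b) allowed
(c) forbidden — Δl = -4 (E1 requires Δl = ±1)
(d) allowed
(e) allowed
(f) forbidden — Δl = -2 (E1 requires Δl = ±1)
(g) forbidden — Δl = +3 (E1 requires Δl = ±1)
(h) allowed
Total allowed: 4 of 8.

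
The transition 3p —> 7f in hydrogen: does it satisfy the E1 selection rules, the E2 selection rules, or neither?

Δl = 3 − 1 = +2; l_i + l_f = 4.
E1 (Δl = ±1): not satisfied.
E2 (Δl = 0,±2, l_i+l_f ≥ 2): satisfied.

E2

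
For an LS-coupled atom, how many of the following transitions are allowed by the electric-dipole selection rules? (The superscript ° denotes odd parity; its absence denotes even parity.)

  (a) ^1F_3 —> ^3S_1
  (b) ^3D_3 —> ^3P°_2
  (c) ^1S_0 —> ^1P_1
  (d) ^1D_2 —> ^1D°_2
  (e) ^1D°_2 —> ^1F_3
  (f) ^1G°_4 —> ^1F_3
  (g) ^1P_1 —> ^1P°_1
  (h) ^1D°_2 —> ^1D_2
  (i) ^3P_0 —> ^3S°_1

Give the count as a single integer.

7

(a) forbidden (parity, ΔS, ΔL, ΔJ fail)
(b) allowed
(c) forbidden (parity fails)
(d) allowed
(e) allowed
(f) allowed
(g) allowed
(h) allowed
(i) allowed
Total allowed: 7 of 9.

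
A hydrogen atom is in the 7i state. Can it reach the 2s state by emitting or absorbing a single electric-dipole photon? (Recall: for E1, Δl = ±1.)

Initial l = 6, final l = 0, so Δl = -6. E1 requires Δl = ±1: fails.
The transition is electric-dipole forbidden.

forbidden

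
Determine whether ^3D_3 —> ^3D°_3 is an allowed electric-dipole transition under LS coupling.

Initial level: S=1, L=2, J=3, parity even. Final level: S=1, L=2, J=3, parity odd.
Parity must change: even → odd — satisfied.
ΔS = 0: S: 1 → 1 — satisfied.
ΔL = 0, ±1 (not L=0↔0): L: 2 → 2, ΔL = +0 — satisfied.
ΔJ = 0, ±1 (not J=0↔0): J: 3 → 3, ΔJ = +0 — satisfied.
All four E1 rules are satisfied.

allowed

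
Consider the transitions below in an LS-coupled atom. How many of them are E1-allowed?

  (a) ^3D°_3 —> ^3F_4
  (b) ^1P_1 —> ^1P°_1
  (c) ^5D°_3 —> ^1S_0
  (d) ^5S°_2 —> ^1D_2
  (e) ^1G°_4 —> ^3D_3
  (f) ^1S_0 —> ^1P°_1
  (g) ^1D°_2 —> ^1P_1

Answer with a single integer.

4

(a) allowed
(b) allowed
(c) forbidden (ΔS, ΔL, ΔJ fail)
(d) forbidden (ΔS, ΔL fail)
(e) forbidden (ΔS, ΔL fail)
(f) allowed
(g) allowed
Total allowed: 4 of 7.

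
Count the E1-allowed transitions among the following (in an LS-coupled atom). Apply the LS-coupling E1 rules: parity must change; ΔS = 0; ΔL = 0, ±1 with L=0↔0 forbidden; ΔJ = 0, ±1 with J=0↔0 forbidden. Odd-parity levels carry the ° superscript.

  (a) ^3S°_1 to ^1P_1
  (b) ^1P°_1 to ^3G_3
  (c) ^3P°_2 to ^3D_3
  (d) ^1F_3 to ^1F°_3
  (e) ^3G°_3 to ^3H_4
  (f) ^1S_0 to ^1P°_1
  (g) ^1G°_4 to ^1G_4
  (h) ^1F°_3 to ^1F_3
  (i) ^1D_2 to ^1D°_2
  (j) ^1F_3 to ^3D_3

(a) forbidden (ΔS fails)
(b) forbidden (ΔS, ΔL, ΔJ fail)
(c) allowed
(d) allowed
(e) allowed
(f) allowed
(g) allowed
(h) allowed
(i) allowed
(j) forbidden (parity, ΔS fail)
Total allowed: 7 of 10.

7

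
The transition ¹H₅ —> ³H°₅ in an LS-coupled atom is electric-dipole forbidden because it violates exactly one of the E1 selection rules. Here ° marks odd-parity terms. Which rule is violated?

the ΔS = 0 rule

Reading off the term symbols: S 0→1, L 5→5, J 5→5, parity even→odd.
Parity must change: even → odd — satisfied.
ΔS = 0: S: 0 → 1 — violated.
ΔL = 0, ±1 (not L=0↔0): L: 5 → 5, ΔL = +0 — satisfied.
ΔJ = 0, ±1 (not J=0↔0): J: 5 → 5, ΔJ = +0 — satisfied.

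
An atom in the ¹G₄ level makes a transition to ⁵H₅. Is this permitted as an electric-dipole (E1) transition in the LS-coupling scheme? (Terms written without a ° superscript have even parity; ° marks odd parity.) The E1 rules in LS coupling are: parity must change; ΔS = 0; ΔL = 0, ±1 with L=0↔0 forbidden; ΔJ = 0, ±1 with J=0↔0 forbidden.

forbidden

ΔL = 0, ±1 (not L=0↔0): L: 4 → 5, ΔL = +1 — satisfied.
Parity must change: even → even — violated.
ΔS = 0: S: 0 → 2 — violated.
ΔJ = 0, ±1 (not J=0↔0): J: 4 → 5, ΔJ = +1 — satisfied.
Rule(s) violated: parity, ΔS.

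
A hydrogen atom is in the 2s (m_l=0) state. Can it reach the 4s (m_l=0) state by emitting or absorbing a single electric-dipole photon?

forbidden

l: 0 → 0 (Δl = +0). Δl = ±1 ✗.
m_l: 0 → 0 (Δm_l = +0). |Δm_l| ≤ 1 ✓.
The transition is electric-dipole forbidden.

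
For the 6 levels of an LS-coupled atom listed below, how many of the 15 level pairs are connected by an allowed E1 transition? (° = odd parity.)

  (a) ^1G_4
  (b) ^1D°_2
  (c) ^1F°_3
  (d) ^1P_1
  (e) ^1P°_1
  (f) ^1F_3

(a)–(b): forbidden (ΔL, ΔJ).
(a)–(c): allowed.
(a)–(d): forbidden (parity, ΔL, ΔJ).
(a)–(e): forbidden (ΔL, ΔJ).
(a)–(f): forbidden (parity).
(b)–(c): forbidden (parity).
(b)–(d): allowed.
(b)–(e): forbidden (parity).
(b)–(f): allowed.
(c)–(d): forbidden (ΔL, ΔJ).
(c)–(e): forbidden (parity, ΔL, ΔJ).
(c)–(f): allowed.
(d)–(e): allowed.
(d)–(f): forbidden (parity, ΔL, ΔJ).
(e)–(f): forbidden (ΔL, ΔJ).
Allowed pairs: 5 of 15.

5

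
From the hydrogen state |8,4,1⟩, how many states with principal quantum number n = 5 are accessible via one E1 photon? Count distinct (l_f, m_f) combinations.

E1 requires Δl = ±1, so l_f ∈ {3, 5}; with 0 ≤ l_f ≤ n_f−1 = 4, the allowed l_f values are {3}.
For l_f = 3: m_f ∈ {m_i−1, m_i, m_i+1} ∩ [−3, 3] = {0, 1, 2} → 3 states.
Total: 3.

3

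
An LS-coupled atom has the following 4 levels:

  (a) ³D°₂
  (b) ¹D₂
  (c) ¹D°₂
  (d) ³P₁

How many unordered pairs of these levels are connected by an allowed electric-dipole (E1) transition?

2

(a)–(b): forbidden (ΔS).
(a)–(c): forbidden (parity, ΔS).
(a)–(d): allowed.
(b)–(c): allowed.
(b)–(d): forbidden (parity, ΔS).
(c)–(d): forbidden (ΔS).
Allowed pairs: 2 of 6.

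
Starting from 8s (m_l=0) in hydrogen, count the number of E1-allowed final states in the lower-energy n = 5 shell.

3

E1 requires Δl = ±1, so l_f ∈ {-1, 1}; with 0 ≤ l_f ≤ n_f−1 = 4, the allowed l_f values are {1}.
For l_f = 1: m_f ∈ {m_i−1, m_i, m_i+1} ∩ [−1, 1] = {-1, 0, 1} → 3 states.
Total: 3.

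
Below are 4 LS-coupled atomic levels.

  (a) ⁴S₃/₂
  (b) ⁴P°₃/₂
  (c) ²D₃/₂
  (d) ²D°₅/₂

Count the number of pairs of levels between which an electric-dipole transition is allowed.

(a)–(b): allowed.
(a)–(c): forbidden (parity, ΔS, ΔL).
(a)–(d): forbidden (ΔS, ΔL).
(b)–(c): forbidden (ΔS).
(b)–(d): forbidden (parity, ΔS).
(c)–(d): allowed.
Allowed pairs: 2 of 6.

2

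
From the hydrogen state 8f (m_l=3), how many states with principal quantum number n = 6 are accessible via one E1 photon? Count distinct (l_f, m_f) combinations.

E1 requires Δl = ±1, so l_f ∈ {2, 4}; with 0 ≤ l_f ≤ n_f−1 = 5, the allowed l_f values are {2, 4}.
For l_f = 2: m_f ∈ {m_i−1, m_i, m_i+1} ∩ [−2, 2] = {2} → 1 state.
For l_f = 4: m_f ∈ {m_i−1, m_i, m_i+1} ∩ [−4, 4] = {2, 3, 4} → 3 states.
Total: 4.

4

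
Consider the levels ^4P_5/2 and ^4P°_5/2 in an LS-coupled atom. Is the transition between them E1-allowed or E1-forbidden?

Parity must change: even → odd — ✓.
ΔS = 0: S: 3/2 → 3/2 — ✓.
ΔL = 0, ±1 (not L=0↔0): L: 1 → 1, ΔL = +0 — ✓.
ΔJ = 0, ±1 (not J=0↔0): J: 5/2 → 5/2, ΔJ = +0 — ✓.
All four E1 rules are satisfied.

allowed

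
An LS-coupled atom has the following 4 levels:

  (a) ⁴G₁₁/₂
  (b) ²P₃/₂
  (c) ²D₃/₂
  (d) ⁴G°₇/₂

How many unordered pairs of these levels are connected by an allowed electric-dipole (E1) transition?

0

(a)–(b): forbidden (parity, ΔS, ΔL, ΔJ).
(a)–(c): forbidden (parity, ΔS, ΔL, ΔJ).
(a)–(d): forbidden (ΔJ).
(b)–(c): forbidden (parity).
(b)–(d): forbidden (ΔS, ΔL, ΔJ).
(c)–(d): forbidden (ΔS, ΔL, ΔJ).
Allowed pairs: 0 of 6.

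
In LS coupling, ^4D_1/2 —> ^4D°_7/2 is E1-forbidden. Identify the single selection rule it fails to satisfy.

the ΔJ = 0, ±1 rule

Parity must change: even → odd — satisfied.
ΔL = 0, ±1 (not L=0↔0): L: 2 → 2, ΔL = +0 — satisfied.
ΔJ = 0, ±1 (not J=0↔0): J: 1/2 → 7/2, ΔJ = +3 — violated.
ΔS = 0: S: 3/2 → 3/2 — satisfied.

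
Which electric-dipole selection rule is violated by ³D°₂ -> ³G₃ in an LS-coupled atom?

the ΔL = 0, ±1 rule

Reading off the term symbols: S 1→1, L 2→4, J 2→3, parity odd→even.
Parity must change: odd → even — ok.
ΔS = 0: S: 1 → 1 — ok.
ΔL = 0, ±1 (not L=0↔0): L: 2 → 4, ΔL = +2 — fails.
ΔJ = 0, ±1 (not J=0↔0): J: 2 → 3, ΔJ = +1 — ok.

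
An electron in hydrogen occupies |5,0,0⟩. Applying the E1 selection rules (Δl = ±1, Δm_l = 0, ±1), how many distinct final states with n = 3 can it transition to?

3

E1 requires Δl = ±1, so l_f ∈ {-1, 1}; with 0 ≤ l_f ≤ n_f−1 = 2, the allowed l_f values are {1}.
For l_f = 1: m_f ∈ {m_i−1, m_i, m_i+1} ∩ [−1, 1] = {-1, 0, 1} → 3 states.
Total: 3.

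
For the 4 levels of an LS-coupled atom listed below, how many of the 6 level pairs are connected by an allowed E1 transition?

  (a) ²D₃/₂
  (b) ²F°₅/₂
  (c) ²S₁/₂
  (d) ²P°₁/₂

3

(a)–(b): allowed.
(a)–(c): forbidden (parity, ΔL).
(a)–(d): allowed.
(b)–(c): forbidden (ΔL, ΔJ).
(b)–(d): forbidden (parity, ΔL, ΔJ).
(c)–(d): allowed.
Allowed pairs: 3 of 6.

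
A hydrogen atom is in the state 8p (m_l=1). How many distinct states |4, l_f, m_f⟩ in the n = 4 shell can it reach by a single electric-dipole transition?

E1 requires Δl = ±1, so l_f ∈ {0, 2}; with 0 ≤ l_f ≤ n_f−1 = 3, the allowed l_f values are {0, 2}.
For l_f = 0: m_f ∈ {m_i−1, m_i, m_i+1} ∩ [−0, 0] = {0} → 1 state.
For l_f = 2: m_f ∈ {m_i−1, m_i, m_i+1} ∩ [−2, 2] = {0, 1, 2} → 3 states.
Total: 4.

4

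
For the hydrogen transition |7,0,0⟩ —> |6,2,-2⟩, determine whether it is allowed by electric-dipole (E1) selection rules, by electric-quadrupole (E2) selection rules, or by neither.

Δl = 2 − 0 = +2; l_i + l_f = 2.
Δm_l = -2.
E1 (Δl = ±1, |Δm_l| ≤ 1): not satisfied.
E2 (Δl = 0,±2, l_i+l_f ≥ 2, |Δm_l| ≤ 2): satisfied.

E2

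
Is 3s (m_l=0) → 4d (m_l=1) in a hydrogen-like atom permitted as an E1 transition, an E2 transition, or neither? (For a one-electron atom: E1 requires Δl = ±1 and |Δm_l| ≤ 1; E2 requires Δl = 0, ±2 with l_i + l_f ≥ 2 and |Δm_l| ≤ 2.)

Δl = 2 − 0 = +2; l_i + l_f = 2.
Δm_l = +1.
E1 (Δl = ±1, |Δm_l| ≤ 1): not satisfied.
E2 (Δl = 0,±2, l_i+l_f ≥ 2, |Δm_l| ≤ 2): satisfied.

E2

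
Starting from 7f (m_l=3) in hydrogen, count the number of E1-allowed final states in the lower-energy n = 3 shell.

E1 requires Δl = ±1, so l_f ∈ {2, 4}; with 0 ≤ l_f ≤ n_f−1 = 2, the allowed l_f values are {2}.
For l_f = 2: m_f ∈ {m_i−1, m_i, m_i+1} ∩ [−2, 2] = {2} → 1 state.
Total: 1.

1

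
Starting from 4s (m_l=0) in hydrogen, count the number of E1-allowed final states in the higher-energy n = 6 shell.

E1 requires Δl = ±1, so l_f ∈ {-1, 1}; with 0 ≤ l_f ≤ n_f−1 = 5, the allowed l_f values are {1}.
For l_f = 1: m_f ∈ {m_i−1, m_i, m_i+1} ∩ [−1, 1] = {-1, 0, 1} → 3 states.
Total: 3.

3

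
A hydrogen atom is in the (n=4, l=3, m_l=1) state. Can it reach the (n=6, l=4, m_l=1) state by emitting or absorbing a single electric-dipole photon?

Δl = 4 − 3 = +1; the E1 rule Δl = ±1 is ✓.
m_l: 1 → 1 (Δm_l = +0). |Δm_l| ≤ 1 ✓.
All E1 selection rules are satisfied.

allowed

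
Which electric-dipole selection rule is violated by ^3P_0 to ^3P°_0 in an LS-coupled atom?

the J=0 ↔ J=0 exclusion

ΔS = 0: S: 1 → 1 — passes.
ΔL = 0, ±1 (not L=0↔0): L: 1 → 1, ΔL = +0 — passes.
ΔJ = 0, ±1 (not J=0↔0): J: 0 → 0, ΔJ = +0 — fails.
Parity must change: even → odd — passes.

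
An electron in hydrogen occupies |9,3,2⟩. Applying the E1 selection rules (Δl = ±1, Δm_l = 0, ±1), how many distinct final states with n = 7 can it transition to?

E1 requires Δl = ±1, so l_f ∈ {2, 4}; with 0 ≤ l_f ≤ n_f−1 = 6, the allowed l_f values are {2, 4}.
For l_f = 2: m_f ∈ {m_i−1, m_i, m_i+1} ∩ [−2, 2] = {1, 2} → 2 states.
For l_f = 4: m_f ∈ {m_i−1, m_i, m_i+1} ∩ [−4, 4] = {1, 2, 3} → 3 states.
Total: 5.

5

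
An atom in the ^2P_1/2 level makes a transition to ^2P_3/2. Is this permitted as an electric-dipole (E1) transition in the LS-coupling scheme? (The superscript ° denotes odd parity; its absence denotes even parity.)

Parity must change: even → even — fails.
ΔS = 0: S: 1/2 → 1/2 — passes.
ΔL = 0, ±1 (not L=0↔0): L: 1 → 1, ΔL = +0 — passes.
ΔJ = 0, ±1 (not J=0↔0): J: 1/2 → 3/2, ΔJ = +1 — passes.
Rule(s) violated: parity.

forbidden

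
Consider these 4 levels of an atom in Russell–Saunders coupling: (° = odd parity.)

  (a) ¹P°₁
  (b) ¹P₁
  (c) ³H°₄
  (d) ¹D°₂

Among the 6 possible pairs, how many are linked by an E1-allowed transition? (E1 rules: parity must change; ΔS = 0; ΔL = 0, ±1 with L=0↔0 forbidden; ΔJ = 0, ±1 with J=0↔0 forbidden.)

2

(a)–(b): allowed.
(a)–(c): forbidden (parity, ΔS, ΔL, ΔJ).
(a)–(d): forbidden (parity).
(b)–(c): forbidden (ΔS, ΔL, ΔJ).
(b)–(d): allowed.
(c)–(d): forbidden (parity, ΔS, ΔL, ΔJ).
Allowed pairs: 2 of 6.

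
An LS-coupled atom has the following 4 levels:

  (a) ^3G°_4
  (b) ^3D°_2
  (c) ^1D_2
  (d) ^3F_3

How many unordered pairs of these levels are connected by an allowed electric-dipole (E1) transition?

2

(a)–(b): forbidden (parity, ΔL, ΔJ).
(a)–(c): forbidden (ΔS, ΔL, ΔJ).
(a)–(d): allowed.
(b)–(c): forbidden (ΔS).
(b)–(d): allowed.
(c)–(d): forbidden (parity, ΔS).
Allowed pairs: 2 of 6.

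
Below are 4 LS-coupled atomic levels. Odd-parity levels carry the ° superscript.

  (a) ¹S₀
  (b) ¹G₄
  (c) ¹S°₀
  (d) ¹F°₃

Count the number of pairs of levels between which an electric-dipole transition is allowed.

(a)–(b): forbidden (parity, ΔL, ΔJ).
(a)–(c): forbidden (ΔL, ΔJ).
(a)–(d): forbidden (ΔL, ΔJ).
(b)–(c): forbidden (ΔL, ΔJ).
(b)–(d): allowed.
(c)–(d): forbidden (parity, ΔL, ΔJ).
Allowed pairs: 1 of 6.

1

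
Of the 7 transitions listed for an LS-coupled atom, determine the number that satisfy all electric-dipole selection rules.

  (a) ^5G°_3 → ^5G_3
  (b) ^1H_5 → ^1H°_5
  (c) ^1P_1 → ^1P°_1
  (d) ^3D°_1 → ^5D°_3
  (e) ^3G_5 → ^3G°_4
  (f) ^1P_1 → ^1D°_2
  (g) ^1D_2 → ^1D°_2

(a) allowed
(b) allowed
(c) allowed
(d) forbidden (parity, ΔS, ΔJ fail)
(e) allowed
(f) allowed
(g) allowed
Total allowed: 6 of 7.

6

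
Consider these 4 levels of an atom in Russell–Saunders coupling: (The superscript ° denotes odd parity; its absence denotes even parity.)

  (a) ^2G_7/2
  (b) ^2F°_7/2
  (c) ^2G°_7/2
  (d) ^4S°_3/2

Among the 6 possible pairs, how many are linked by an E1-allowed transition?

(a)–(b): allowed.
(a)–(c): allowed.
(a)–(d): forbidden (ΔS, ΔL, ΔJ).
(b)–(c): forbidden (parity).
(b)–(d): forbidden (parity, ΔS, ΔL, ΔJ).
(c)–(d): forbidden (parity, ΔS, ΔL, ΔJ).
Allowed pairs: 2 of 6.

2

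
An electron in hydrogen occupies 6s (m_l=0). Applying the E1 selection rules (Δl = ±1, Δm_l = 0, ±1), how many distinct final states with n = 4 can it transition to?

3

E1 requires Δl = ±1, so l_f ∈ {-1, 1}; with 0 ≤ l_f ≤ n_f−1 = 3, the allowed l_f values are {1}.
For l_f = 1: m_f ∈ {m_i−1, m_i, m_i+1} ∩ [−1, 1] = {-1, 0, 1} → 3 states.
Total: 3.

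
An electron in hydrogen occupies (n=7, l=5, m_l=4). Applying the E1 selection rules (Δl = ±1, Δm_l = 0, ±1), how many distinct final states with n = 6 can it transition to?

2

E1 requires Δl = ±1, so l_f ∈ {4, 6}; with 0 ≤ l_f ≤ n_f−1 = 5, the allowed l_f values are {4}.
For l_f = 4: m_f ∈ {m_i−1, m_i, m_i+1} ∩ [−4, 4] = {3, 4} → 2 states.
Total: 2.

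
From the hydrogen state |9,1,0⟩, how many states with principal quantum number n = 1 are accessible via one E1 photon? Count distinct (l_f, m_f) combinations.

E1 requires Δl = ±1, so l_f ∈ {0, 2}; with 0 ≤ l_f ≤ n_f−1 = 0, the allowed l_f values are {0}.
For l_f = 0: m_f ∈ {m_i−1, m_i, m_i+1} ∩ [−0, 0] = {0} → 1 state.
Total: 1.

1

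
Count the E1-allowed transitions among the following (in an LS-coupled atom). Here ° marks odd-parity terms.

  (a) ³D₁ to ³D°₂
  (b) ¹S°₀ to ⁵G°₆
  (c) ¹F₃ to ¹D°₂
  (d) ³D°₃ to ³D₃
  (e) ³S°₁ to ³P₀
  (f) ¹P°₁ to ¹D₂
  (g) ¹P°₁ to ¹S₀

(a) allowed
(b) forbidden (parity, ΔS, ΔL, ΔJ fail)
(c) allowed
(d) allowed
(e) allowed
(f) allowed
(g) allowed
Total allowed: 6 of 7.

6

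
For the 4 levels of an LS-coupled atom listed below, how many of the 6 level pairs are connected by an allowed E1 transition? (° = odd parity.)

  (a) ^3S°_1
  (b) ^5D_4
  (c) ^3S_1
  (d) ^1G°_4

(a)–(b): forbidden (ΔS, ΔL, ΔJ).
(a)–(c): forbidden (ΔL).
(a)–(d): forbidden (parity, ΔS, ΔL, ΔJ).
(b)–(c): forbidden (parity, ΔS, ΔL, ΔJ).
(b)–(d): forbidden (ΔS, ΔL).
(c)–(d): forbidden (ΔS, ΔL, ΔJ).
Allowed pairs: 0 of 6.

0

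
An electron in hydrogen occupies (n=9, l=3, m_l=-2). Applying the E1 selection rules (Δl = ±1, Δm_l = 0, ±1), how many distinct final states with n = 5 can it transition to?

5

E1 requires Δl = ±1, so l_f ∈ {2, 4}; with 0 ≤ l_f ≤ n_f−1 = 4, the allowed l_f values are {2, 4}.
For l_f = 2: m_f ∈ {m_i−1, m_i, m_i+1} ∩ [−2, 2] = {-2, -1} → 2 states.
For l_f = 4: m_f ∈ {m_i−1, m_i, m_i+1} ∩ [−4, 4] = {-3, -2, -1} → 3 states.
Total: 5.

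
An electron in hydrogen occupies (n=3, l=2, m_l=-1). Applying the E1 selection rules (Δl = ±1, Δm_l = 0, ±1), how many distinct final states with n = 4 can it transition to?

E1 requires Δl = ±1, so l_f ∈ {1, 3}; with 0 ≤ l_f ≤ n_f−1 = 3, the allowed l_f values are {1, 3}.
For l_f = 1: m_f ∈ {m_i−1, m_i, m_i+1} ∩ [−1, 1] = {-1, 0} → 2 states.
For l_f = 3: m_f ∈ {m_i−1, m_i, m_i+1} ∩ [−3, 3] = {-2, -1, 0} → 3 states.
Total: 5.

5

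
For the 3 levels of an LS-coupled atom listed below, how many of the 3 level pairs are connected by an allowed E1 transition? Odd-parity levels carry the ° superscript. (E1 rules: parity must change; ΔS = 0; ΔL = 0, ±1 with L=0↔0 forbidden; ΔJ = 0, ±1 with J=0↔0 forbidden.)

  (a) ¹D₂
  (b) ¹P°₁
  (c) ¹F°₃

(a)–(b): allowed.
(a)–(c): allowed.
(b)–(c): forbidden (parity, ΔL, ΔJ).
Allowed pairs: 2 of 3.

2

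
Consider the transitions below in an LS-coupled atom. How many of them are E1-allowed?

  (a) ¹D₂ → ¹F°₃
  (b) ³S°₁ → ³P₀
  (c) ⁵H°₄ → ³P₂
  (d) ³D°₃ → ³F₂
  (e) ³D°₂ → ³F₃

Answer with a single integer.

4

(a) allowed
(b) allowed
(c) forbidden (ΔS, ΔL, ΔJ fail)
(d) allowed
(e) allowed
Total allowed: 4 of 5.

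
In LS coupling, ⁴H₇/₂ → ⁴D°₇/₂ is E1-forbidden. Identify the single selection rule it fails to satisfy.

the ΔL = 0, ±1 rule

ΔS = 0: S: 3/2 → 3/2 — ok.
Parity must change: even → odd — ok.
ΔJ = 0, ±1 (not J=0↔0): J: 7/2 → 7/2, ΔJ = +0 — ok.
ΔL = 0, ±1 (not L=0↔0): L: 5 → 2, ΔL = -3 — fails.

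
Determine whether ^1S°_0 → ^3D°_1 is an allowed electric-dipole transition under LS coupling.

Reading off the term symbols: S 0→1, L 0→2, J 0→1, parity odd→odd.
Parity must change: odd → odd — fails.
ΔS = 0: S: 0 → 1 — fails.
ΔL = 0, ±1 (not L=0↔0): L: 0 → 2, ΔL = +2 — fails.
ΔJ = 0, ±1 (not J=0↔0): J: 0 → 1, ΔJ = +1 — ok.
Rule(s) violated: parity, ΔS, ΔL.

forbidden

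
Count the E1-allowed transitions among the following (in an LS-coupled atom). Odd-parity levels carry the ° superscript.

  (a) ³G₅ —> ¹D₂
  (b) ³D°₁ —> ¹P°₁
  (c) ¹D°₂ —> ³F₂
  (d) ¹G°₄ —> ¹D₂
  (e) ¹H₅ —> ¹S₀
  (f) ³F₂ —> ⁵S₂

0

(a) forbidden (parity, ΔS, ΔL, ΔJ fail)
(b) forbidden (parity, ΔS fail)
(c) forbidden (ΔS fails)
(d) forbidden (ΔL, ΔJ fail)
(e) forbidden (parity, ΔL, ΔJ fail)
(f) forbidden (parity, ΔS, ΔL fail)
Total allowed: 0 of 6.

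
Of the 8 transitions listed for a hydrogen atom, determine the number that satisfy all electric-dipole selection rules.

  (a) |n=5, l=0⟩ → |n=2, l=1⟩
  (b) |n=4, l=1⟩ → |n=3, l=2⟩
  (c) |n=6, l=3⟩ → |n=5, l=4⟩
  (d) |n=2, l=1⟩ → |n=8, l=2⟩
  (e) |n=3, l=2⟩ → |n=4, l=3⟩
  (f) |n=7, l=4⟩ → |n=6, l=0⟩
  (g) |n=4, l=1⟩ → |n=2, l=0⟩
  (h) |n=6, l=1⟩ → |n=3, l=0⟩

7

(a) allowed
(b) allowed
(c) allowed
(d) allowed
(e) allowed
(f) forbidden — Δl = -4 (E1 requires Δl = ±1)
(g) allowed
(h) allowed
Total allowed: 7 of 8.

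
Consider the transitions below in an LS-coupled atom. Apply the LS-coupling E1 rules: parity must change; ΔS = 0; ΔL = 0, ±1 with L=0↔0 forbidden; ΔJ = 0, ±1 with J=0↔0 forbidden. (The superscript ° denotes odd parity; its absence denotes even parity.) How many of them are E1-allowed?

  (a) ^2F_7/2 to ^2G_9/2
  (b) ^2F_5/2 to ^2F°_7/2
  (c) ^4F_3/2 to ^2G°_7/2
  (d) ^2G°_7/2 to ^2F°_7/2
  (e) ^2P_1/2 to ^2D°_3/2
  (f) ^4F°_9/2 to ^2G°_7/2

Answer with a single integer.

2

(a) forbidden (parity fails)
(b) allowed
(c) forbidden (ΔS, ΔJ fail)
(d) forbidden (parity fails)
(e) allowed
(f) forbidden (parity, ΔS fail)
Total allowed: 2 of 6.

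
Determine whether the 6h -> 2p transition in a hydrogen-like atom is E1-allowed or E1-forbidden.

Δl = 1 − 5 = -4; the E1 rule Δl = ±1 is fails.
The transition is electric-dipole forbidden.

forbidden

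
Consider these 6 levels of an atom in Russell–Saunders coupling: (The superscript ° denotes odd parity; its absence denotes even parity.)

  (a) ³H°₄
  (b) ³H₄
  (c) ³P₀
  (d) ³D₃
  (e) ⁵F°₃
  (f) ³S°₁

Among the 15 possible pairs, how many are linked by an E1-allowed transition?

(a)–(b): allowed.
(a)–(c): forbidden (ΔL, ΔJ).
(a)–(d): forbidden (ΔL).
(a)–(e): forbidden (parity, ΔS, ΔL).
(a)–(f): forbidden (parity, ΔL, ΔJ).
(b)–(c): forbidden (parity, ΔL, ΔJ).
(b)–(d): forbidden (parity, ΔL).
(b)–(e): forbidden (ΔS, ΔL).
(b)–(f): forbidden (ΔL, ΔJ).
(c)–(d): forbidden (parity, ΔJ).
(c)–(e): forbidden (ΔS, ΔL, ΔJ).
(c)–(f): allowed.
(d)–(e): forbidden (ΔS).
(d)–(f): forbidden (ΔL, ΔJ).
(e)–(f): forbidden (parity, ΔS, ΔL, ΔJ).
Allowed pairs: 2 of 15.

2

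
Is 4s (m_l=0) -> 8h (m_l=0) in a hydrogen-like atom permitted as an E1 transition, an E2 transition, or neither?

neither

Δl = 5 − 0 = +5; l_i + l_f = 5.
Δm_l = +0.
E1 (Δl = ±1, |Δm_l| ≤ 1): not satisfied.
E2 (Δl = 0,±2, l_i+l_f ≥ 2, |Δm_l| ≤ 2): not satisfied.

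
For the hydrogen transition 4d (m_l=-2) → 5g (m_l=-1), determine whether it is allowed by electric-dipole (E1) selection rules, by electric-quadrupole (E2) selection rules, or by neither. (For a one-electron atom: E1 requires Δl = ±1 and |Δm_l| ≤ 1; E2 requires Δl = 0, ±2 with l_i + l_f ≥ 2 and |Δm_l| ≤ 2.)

Δl = 4 − 2 = +2; l_i + l_f = 6.
Δm_l = +1.
E1 (Δl = ±1, |Δm_l| ≤ 1): not satisfied.
E2 (Δl = 0,±2, l_i+l_f ≥ 2, |Δm_l| ≤ 2): satisfied.

E2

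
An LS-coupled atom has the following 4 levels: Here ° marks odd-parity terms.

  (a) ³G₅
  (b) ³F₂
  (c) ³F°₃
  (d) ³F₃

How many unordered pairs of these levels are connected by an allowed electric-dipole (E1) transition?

2

(a)–(b): forbidden (parity, ΔJ).
(a)–(c): forbidden (ΔJ).
(a)–(d): forbidden (parity, ΔJ).
(b)–(c): allowed.
(b)–(d): forbidden (parity).
(c)–(d): allowed.
Allowed pairs: 2 of 6.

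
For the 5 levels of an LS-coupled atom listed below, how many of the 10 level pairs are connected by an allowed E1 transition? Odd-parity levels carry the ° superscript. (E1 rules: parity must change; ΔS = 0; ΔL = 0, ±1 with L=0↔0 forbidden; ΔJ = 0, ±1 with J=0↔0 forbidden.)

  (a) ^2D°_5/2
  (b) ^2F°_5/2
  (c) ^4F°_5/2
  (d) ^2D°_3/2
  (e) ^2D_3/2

(a)–(b): forbidden (parity).
(a)–(c): forbidden (parity, ΔS).
(a)–(d): forbidden (parity).
(a)–(e): allowed.
(b)–(c): forbidden (parity, ΔS).
(b)–(d): forbidden (parity).
(b)–(e): allowed.
(c)–(d): forbidden (parity, ΔS).
(c)–(e): forbidden (ΔS).
(d)–(e): allowed.
Allowed pairs: 3 of 10.

3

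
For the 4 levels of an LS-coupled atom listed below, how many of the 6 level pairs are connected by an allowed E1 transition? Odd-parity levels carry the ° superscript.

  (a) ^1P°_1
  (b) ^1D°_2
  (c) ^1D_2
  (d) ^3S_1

2

(a)–(b): forbidden (parity).
(a)–(c): allowed.
(a)–(d): forbidden (ΔS).
(b)–(c): allowed.
(b)–(d): forbidden (ΔS, ΔL).
(c)–(d): forbidden (parity, ΔS, ΔL).
Allowed pairs: 2 of 6.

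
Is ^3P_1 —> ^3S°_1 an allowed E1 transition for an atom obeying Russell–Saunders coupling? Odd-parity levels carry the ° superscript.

allowed

Reading off the term symbols: S 1→1, L 1→0, J 1→1, parity even→odd.
Parity must change: even → odd — satisfied.
ΔL = 0, ±1 (not L=0↔0): L: 1 → 0, ΔL = -1 — satisfied.
ΔS = 0: S: 1 → 1 — satisfied.
ΔJ = 0, ±1 (not J=0↔0): J: 1 → 1, ΔJ = +0 — satisfied.
All four E1 rules are satisfied.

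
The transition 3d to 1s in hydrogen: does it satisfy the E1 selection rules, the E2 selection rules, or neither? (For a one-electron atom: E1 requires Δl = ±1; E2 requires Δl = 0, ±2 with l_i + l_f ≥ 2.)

E2

Δl = 0 − 2 = -2; l_i + l_f = 2.
E1 (Δl = ±1): not satisfied.
E2 (Δl = 0,±2, l_i+l_f ≥ 2): satisfied.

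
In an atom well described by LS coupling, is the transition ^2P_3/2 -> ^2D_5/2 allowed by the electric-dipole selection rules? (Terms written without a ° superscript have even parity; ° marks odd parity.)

Reading off the term symbols: S 1/2→1/2, L 1→2, J 3/2→5/2, parity even→even.
Parity must change: even → even — fails.
ΔS = 0: S: 1/2 → 1/2 — passes.
ΔL = 0, ±1 (not L=0↔0): L: 1 → 2, ΔL = +1 — passes.
ΔJ = 0, ±1 (not J=0↔0): J: 3/2 → 5/2, ΔJ = +1 — passes.
Rule(s) violated: parity.

forbidden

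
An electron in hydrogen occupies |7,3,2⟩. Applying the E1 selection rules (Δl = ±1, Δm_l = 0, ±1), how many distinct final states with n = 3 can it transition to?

2

E1 requires Δl = ±1, so l_f ∈ {2, 4}; with 0 ≤ l_f ≤ n_f−1 = 2, the allowed l_f values are {2}.
For l_f = 2: m_f ∈ {m_i−1, m_i, m_i+1} ∩ [−2, 2] = {1, 2} → 2 states.
Total: 2.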